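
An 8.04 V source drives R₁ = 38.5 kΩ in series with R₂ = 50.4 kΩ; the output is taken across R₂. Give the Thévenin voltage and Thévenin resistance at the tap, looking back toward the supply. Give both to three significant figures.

V_th = 4.56 V, R_th = 21.8 kΩ

V_th is the open-circuit tap voltage: 8.04 × 50.4/(38.5 + 50.4) = 4.56 V.
With the supply zeroed, R₁ and R₂ appear in parallel from the tap: R_th = R₁‖R₂ = (38.5 × 50.4)/88.90 = 21.8 kΩ.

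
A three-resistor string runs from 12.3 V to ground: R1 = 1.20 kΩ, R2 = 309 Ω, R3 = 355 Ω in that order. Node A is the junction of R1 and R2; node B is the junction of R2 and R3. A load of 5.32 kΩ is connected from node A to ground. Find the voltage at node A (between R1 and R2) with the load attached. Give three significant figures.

Below node A the series string R2+R3 = 664.0 Ω sits in parallel with the 5320 Ω load: 590.3 Ω.
V_A = 12.3 × 590.3/(1200 + 590.3) = 4.06 V.

V ≈ 4.06 V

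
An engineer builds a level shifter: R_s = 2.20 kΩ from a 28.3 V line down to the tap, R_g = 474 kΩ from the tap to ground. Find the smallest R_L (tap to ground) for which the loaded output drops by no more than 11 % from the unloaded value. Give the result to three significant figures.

Output resistance R_th = R_s‖R_g = (2.20 × 474)/476.2 = 2.190 kΩ.
The fractional drop is R_th/(R_th + R_L); requiring this ≤ 0.110 gives R_L ≥ R_th(1/0.110 − 1) = 2.190 × 8.091 = 17.7 kΩ.

R_L(min) ≈ 17.7 kΩ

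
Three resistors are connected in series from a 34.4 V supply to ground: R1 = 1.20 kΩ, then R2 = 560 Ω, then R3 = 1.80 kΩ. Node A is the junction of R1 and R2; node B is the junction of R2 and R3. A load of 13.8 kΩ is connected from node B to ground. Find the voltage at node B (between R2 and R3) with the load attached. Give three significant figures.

At node B, R3 is in parallel with the load: R3‖R_L = 1592 Ω.
Below node A the resistance is R2 + (R3‖R_L) = 2152 Ω, so V_A = 34.4 × 2152/3352 = 22.09 V.
Then V_B = V_A × (R3‖R_L)/(R2 + R3‖R_L) = 22.09 × 1592/2152 = 16.3 V.

V ≈ 16.3 V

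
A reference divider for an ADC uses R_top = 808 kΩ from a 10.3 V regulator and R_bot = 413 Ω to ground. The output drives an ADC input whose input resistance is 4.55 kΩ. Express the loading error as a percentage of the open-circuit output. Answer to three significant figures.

Unloaded V = 10.3 × 413/808400 = 0.0052620 V.
Loaded: R_bot‖R_L = 378.6 Ω, giving V = 10.3 × 378.6/808400 = 0.0048244 V.
Drop = (0.0052620 − 0.0048244) / 0.0052620 = 8.32 %.

8.32 %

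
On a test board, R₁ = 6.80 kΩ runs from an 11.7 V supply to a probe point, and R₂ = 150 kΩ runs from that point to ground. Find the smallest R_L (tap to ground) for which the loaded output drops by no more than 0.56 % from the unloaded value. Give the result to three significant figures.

R_L(min) ≈ 1.16 MΩ

Output resistance R_th = R₁‖R₂ = (6.80 × 150)/156.8 = 6.505 kΩ.
The fractional drop is R_th/(R_th + R_L); requiring this ≤ 0.00560 gives R_L ≥ R_th(1/0.00560 − 1) = 6.505 × 177.6 = 1.16 MΩ.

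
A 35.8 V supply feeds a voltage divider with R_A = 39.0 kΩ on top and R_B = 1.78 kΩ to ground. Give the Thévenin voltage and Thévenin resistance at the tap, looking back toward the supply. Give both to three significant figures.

V_th is the open-circuit tap voltage: 35.8 × 1.78/(39.0 + 1.78) = 1.56 V.
With the supply zeroed, R_A and R_B appear in parallel from the tap: R_th = R_A‖R_B = (39.0 × 1.78)/40.78 = 1.70 kΩ.

V_th = 1.56 V, R_th = 1.70 kΩ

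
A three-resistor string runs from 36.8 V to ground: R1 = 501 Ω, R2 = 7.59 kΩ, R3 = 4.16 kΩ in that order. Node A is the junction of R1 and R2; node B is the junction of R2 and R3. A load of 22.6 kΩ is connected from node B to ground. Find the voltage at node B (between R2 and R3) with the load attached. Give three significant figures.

V ≈ 11.1 V

At node B, R3 is in parallel with the load: R3‖R_L = 3513 Ω.
Below node A the resistance is R2 + (R3‖R_L) = 11100 Ω, so V_A = 36.8 × 11100/11600 = 35.21 V.
Then V_B = V_A × (R3‖R_L)/(R2 + R3‖R_L) = 35.21 × 3513/11100 = 11.1 V.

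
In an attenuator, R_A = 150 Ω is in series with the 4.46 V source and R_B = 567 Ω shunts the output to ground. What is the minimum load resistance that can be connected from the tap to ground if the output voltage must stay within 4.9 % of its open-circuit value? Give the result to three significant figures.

R_L(min) ≈ 2.30 kΩ

Output resistance R_th = R_A‖R_B = (150 × 567)/717.0 = 118.6 Ω.
The fractional drop is R_th/(R_th + R_L); requiring this ≤ 0.0490 gives R_L ≥ R_th(1/0.0490 − 1) = 118.6 × 19.41 = 2.30 kΩ.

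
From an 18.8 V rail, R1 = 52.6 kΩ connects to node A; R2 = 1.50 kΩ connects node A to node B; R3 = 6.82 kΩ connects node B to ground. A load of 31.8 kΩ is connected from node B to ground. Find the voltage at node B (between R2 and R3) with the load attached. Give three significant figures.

V ≈ 1.77 V

At node B, R3 is in parallel with the load: R3‖R_L = 5.616 kΩ.
Below node A the resistance is R2 + (R3‖R_L) = 7.116 kΩ, so V_A = 18.8 × 7.116/59.72 = 2.240 V.
Then V_B = V_A × (R3‖R_L)/(R2 + R3‖R_L) = 2.240 × 5.616/7.116 = 1.77 V.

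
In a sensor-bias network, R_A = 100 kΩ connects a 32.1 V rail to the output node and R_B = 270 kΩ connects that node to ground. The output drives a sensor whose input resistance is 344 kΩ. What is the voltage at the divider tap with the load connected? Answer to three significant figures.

V_out ≈ 19.3 V

The load sits in parallel with R_B: R_B‖R_L = (270 × 344) / (270 + 344) = 151.3 kΩ.
V_out = 32.1 × 151.3 / (100 + 151.3) = 32.1 × 151.3/251.3 = 19.3 V.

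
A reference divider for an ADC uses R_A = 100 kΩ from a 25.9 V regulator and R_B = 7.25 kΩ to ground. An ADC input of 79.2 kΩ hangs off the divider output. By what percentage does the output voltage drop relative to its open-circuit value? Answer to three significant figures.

The divider's output (Thévenin) resistance is R_A‖R_B = 6.760 kΩ.
Fractional drop under load = R_th/(R_th + R_L) = 6.760 / (6.760 + 79.2) = 0.07864.
So the output falls by 7.86 %.

7.86 %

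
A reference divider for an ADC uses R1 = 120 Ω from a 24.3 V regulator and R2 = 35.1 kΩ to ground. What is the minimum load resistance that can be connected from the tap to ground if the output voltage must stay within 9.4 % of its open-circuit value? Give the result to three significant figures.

R_L(min) ≈ 1.15 kΩ

Output resistance R_th = R1‖R2 = (120 × 35100)/35220 = 119.6 Ω.
The fractional drop is R_th/(R_th + R_L); requiring this ≤ 0.0940 gives R_L ≥ R_th(1/0.0940 − 1) = 119.6 × 9.638 = 1.15 kΩ.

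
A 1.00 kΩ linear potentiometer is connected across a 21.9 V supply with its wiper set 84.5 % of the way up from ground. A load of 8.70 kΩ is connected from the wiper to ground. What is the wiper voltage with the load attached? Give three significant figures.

The wiper splits the pot into (1−α)R = 155.0 Ω above and αR = 845.0 Ω below.
Lower section ‖ load = 770.2 Ω.
V_wiper = 21.9 × 770.2/(155.0 + 770.2) = 18.2 V.

V ≈ 18.2 V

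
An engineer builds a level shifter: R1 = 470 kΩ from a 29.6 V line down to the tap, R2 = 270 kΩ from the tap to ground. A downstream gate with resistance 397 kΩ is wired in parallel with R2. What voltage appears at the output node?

V_out ≈ 7.54 V

The load sits in parallel with R2: R2‖R_L = (270 × 397) / (270 + 397) = 160.7 kΩ.
V_out = 29.6 × 160.7 / (470 + 160.7) = 29.6 × 160.7/630.7 = 7.54 V.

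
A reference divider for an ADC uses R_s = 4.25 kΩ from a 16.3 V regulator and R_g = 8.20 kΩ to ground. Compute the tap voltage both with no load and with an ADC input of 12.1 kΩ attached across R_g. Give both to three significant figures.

Open-circuit: V = 16.3 × 8.20/(4.25 + 8.20) = 10.7 V.
With the load, R_g becomes R_g‖R_L = 4.888 kΩ, so V = 16.3 × 4.888/9.138 = 8.72 V.

Unloaded: 10.7 V; loaded: 8.72 V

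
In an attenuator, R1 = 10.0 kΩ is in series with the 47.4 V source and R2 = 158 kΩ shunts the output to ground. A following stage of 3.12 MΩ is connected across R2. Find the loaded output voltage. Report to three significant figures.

The load sits in parallel with R2: R2‖R_L = (158 × 3120) / (158 + 3120) = 150.4 kΩ.
V_out = 47.4 × 150.4 / (10.0 + 150.4) = 47.4 × 150.4/160.4 = 44.4 V.

V_out ≈ 44.4 V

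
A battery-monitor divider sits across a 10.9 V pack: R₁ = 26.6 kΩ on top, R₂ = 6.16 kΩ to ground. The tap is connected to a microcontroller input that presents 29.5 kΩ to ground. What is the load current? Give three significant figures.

I_L ≈ 0.0594 mA

R₂‖R_L = 5.096 kΩ; V_out = 10.9 × 5.096/31.70 = 1.752 V.
I_L = V_out / R_L = 1.752 / 29.5 kΩ = 0.0594 mA.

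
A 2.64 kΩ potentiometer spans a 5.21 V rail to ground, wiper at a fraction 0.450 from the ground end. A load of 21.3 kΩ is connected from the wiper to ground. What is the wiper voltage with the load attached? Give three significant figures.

V ≈ 2.27 V

The wiper splits the pot into (1−α)R = 1.452 kΩ above and αR = 1.188 kΩ below.
Lower section ‖ load = 1.125 kΩ.
V_wiper = 5.21 × 1.125/(1.452 + 1.125) = 2.27 V.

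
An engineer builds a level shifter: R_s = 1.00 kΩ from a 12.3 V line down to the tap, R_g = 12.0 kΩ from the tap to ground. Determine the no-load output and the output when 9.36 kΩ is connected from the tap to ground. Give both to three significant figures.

Open-circuit: V = 12.3 × 12.0/(1.00 + 12.0) = 11.4 V.
With the load, R_g becomes R_g‖R_L = 5.258 kΩ, so V = 12.3 × 5.258/6.258 = 10.3 V.

Unloaded: 11.4 V; loaded: 10.3 V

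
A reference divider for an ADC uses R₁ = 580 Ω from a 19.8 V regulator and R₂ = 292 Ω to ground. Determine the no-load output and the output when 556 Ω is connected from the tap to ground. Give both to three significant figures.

Open-circuit: V = 19.8 × 292/(580 + 292) = 6.63 V.
With the load, R₂ becomes R₂‖R_L = 191.5 Ω, so V = 19.8 × 191.5/771.5 = 4.91 V.

Unloaded: 6.63 V; loaded: 4.91 V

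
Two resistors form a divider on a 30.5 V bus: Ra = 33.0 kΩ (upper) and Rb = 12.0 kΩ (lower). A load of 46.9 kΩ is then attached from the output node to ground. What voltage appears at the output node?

V_out ≈ 6.85 V

The load sits in parallel with Rb: Rb‖R_L = (12.0 × 46.9) / (12.0 + 46.9) = 9.555 kΩ.
V_out = 30.5 × 9.555 / (33.0 + 9.555) = 30.5 × 9.555/42.56 = 6.85 V.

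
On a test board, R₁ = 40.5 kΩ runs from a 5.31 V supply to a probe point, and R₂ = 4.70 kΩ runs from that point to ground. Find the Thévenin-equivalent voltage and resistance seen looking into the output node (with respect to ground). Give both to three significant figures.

V_th is the open-circuit tap voltage: 5.31 × 4.70/(40.5 + 4.70) = 0.552 V.
With the supply zeroed, R₁ and R₂ appear in parallel from the tap: R_th = R₁‖R₂ = (40.5 × 4.70)/45.20 = 4.21 kΩ.

V_th = 0.552 V, R_th = 4.21 kΩ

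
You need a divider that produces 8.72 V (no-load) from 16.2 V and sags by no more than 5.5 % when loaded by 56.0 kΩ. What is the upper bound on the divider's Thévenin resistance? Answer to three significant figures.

R_th ≤ 3.26 kΩ

Loading drop = R_th/(R_th + R_L) ≤ 0.0550, so R_th ≤ R_L · ε/(1−ε) = 56.0 kΩ × 0.0550/0.9450 = 3.26 kΩ.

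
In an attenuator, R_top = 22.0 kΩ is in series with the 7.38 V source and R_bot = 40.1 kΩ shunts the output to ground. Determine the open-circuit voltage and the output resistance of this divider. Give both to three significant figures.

V_th is the open-circuit tap voltage: 7.38 × 40.1/(22.0 + 40.1) = 4.77 V.
With the supply zeroed, R_top and R_bot appear in parallel from the tap: R_th = R_top‖R_bot = (22.0 × 40.1)/62.10 = 14.2 kΩ.

V_th = 4.77 V, R_th = 14.2 kΩ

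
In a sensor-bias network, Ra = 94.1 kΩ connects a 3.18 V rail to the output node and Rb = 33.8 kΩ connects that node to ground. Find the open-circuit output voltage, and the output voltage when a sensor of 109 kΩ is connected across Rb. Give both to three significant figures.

Unloaded: 0.840 V; loaded: 0.684 V

Open-circuit: V = 3.18 × 33.8/(94.1 + 33.8) = 0.840 V.
With the load, Rb becomes Rb‖R_L = 25.80 kΩ, so V = 3.18 × 25.80/119.9 = 0.684 V.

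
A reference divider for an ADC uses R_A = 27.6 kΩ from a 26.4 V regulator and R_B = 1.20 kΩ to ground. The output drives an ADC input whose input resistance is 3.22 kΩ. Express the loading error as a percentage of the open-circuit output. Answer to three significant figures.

26.3 %

The divider's output (Thévenin) resistance is R_A‖R_B = 1.150 kΩ.
Fractional drop under load = R_th/(R_th + R_L) = 1.150 / (1.150 + 3.22) = 0.2632.
So the output falls by 26.3 %.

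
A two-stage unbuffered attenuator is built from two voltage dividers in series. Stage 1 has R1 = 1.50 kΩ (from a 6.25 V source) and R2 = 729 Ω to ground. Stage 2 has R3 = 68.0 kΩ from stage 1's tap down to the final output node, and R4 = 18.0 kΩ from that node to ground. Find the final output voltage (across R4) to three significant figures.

V_out ≈ 0.425 V

Stage 2 presents R3+R4 = 86000 Ω as a load on stage 1's tap.
Stage 1's lower leg becomes R2‖(R3+R4) = 722.9 Ω, so V_mid = 6.25 × 722.9/2223 = 2.032 V.
Stage 2 is itself unloaded: V_out = V_mid × R4/(R3+R4) = 2.032 × 18000/86000 = 0.425 V.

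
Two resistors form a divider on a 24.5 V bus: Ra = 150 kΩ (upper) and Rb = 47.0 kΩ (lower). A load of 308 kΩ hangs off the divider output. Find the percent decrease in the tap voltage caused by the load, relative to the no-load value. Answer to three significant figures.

10.4 %

The divider's output (Thévenin) resistance is Ra‖Rb = 35.79 kΩ.
Fractional drop under load = R_th/(R_th + R_L) = 35.79 / (35.79 + 308) = 0.1041.
So the output falls by 10.4 %.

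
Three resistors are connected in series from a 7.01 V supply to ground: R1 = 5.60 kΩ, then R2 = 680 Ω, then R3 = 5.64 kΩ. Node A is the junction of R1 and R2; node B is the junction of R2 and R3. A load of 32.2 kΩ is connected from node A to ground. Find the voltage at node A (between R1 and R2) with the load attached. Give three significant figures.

Below node A the series string R2+R3 = 6320 Ω sits in parallel with the 32200 Ω load: 5283 Ω.
V_A = 7.01 × 5283/(5600 + 5283) = 3.40 V.

V ≈ 3.40 V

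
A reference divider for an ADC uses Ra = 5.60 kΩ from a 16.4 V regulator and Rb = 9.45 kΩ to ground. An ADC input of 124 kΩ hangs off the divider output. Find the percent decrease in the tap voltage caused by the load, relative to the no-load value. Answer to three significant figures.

2.76 %

The divider's output (Thévenin) resistance is Ra‖Rb = 3.516 kΩ.
Fractional drop under load = R_th/(R_th + R_L) = 3.516 / (3.516 + 124) = 0.02758.
So the output falls by 2.76 %.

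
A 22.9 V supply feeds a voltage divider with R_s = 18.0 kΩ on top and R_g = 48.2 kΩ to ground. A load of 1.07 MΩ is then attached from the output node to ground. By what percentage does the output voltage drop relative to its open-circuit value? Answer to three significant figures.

The divider's output (Thévenin) resistance is R_s‖R_g = 13.11 kΩ.
Fractional drop under load = R_th/(R_th + R_L) = 13.11 / (13.11 + 1070) = 0.01210.
So the output falls by 1.21 %.

1.21 %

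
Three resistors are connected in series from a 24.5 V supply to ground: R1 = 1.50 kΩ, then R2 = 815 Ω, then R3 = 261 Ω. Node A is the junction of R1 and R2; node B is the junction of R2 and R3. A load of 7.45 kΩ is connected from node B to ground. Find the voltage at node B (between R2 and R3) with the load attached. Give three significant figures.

At node B, R3 is in parallel with the load: R3‖R_L = 252.2 Ω.
Below node A the resistance is R2 + (R3‖R_L) = 1067 Ω, so V_A = 24.5 × 1067/2567 = 10.18 V.
Then V_B = V_A × (R3‖R_L)/(R2 + R3‖R_L) = 10.18 × 252.2/1067 = 2.41 V.

V ≈ 2.41 V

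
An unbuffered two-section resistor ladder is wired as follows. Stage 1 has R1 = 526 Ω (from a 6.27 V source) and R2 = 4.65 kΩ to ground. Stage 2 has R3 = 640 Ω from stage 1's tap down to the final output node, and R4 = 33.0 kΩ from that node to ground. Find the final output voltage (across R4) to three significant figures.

V_out ≈ 5.45 V

Stage 2 presents R3+R4 = 33640 Ω as a load on stage 1's tap.
Stage 1's lower leg becomes R2‖(R3+R4) = 4085 Ω, so V_mid = 6.27 × 4085/4611 = 5.555 V.
Stage 2 is itself unloaded: V_out = V_mid × R4/(R3+R4) = 5.555 × 33000/33640 = 5.45 V.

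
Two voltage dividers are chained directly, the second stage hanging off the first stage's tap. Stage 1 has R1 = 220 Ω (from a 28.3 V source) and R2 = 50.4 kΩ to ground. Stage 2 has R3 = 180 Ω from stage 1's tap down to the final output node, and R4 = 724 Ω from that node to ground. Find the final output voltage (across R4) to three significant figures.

Stage 2 presents R3+R4 = 904.0 Ω as a load on stage 1's tap.
Stage 1's lower leg becomes R2‖(R3+R4) = 888.1 Ω, so V_mid = 28.3 × 888.1/1108 = 22.68 V.
Stage 2 is itself unloaded: V_out = V_mid × R4/(R3+R4) = 22.68 × 724/904.0 = 18.2 V.

V_out ≈ 18.2 V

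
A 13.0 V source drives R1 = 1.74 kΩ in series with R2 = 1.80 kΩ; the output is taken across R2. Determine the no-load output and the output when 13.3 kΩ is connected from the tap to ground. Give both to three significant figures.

Open-circuit: V = 13.0 × 1.80/(1.74 + 1.80) = 6.61 V.
With the load, R2 becomes R2‖R_L = 1.585 kΩ, so V = 13.0 × 1.585/3.325 = 6.20 V.

Unloaded: 6.61 V; loaded: 6.20 V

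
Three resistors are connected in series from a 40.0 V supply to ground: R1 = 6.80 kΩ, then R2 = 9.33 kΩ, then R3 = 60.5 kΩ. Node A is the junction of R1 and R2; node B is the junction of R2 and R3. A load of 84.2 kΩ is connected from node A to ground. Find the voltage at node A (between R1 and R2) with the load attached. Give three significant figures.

Below node A the series string R2+R3 = 69.83 kΩ sits in parallel with the 84.2 kΩ load: 38.17 kΩ.
V_A = 40.0 × 38.17/(6.80 + 38.17) = 34.0 V.

V ≈ 34.0 V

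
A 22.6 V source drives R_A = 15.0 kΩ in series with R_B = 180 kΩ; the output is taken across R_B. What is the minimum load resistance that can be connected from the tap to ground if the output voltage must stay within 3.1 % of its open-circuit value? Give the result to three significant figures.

R_L(min) ≈ 433 kΩ

Output resistance R_th = R_A‖R_B = (15.0 × 180)/195.0 = 13.85 kΩ.
The fractional drop is R_th/(R_th + R_L); requiring this ≤ 0.0310 gives R_L ≥ R_th(1/0.0310 − 1) = 13.85 × 31.26 = 433 kΩ.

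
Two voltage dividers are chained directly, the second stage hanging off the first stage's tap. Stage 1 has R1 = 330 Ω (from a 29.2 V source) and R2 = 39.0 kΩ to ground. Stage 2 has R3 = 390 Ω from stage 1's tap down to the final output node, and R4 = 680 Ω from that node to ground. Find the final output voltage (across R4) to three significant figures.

V_out ≈ 14.1 V

Stage 2 presents R3+R4 = 1070 Ω as a load on stage 1's tap.
Stage 1's lower leg becomes R2‖(R3+R4) = 1041 Ω, so V_mid = 29.2 × 1041/1371 = 22.17 V.
Stage 2 is itself unloaded: V_out = V_mid × R4/(R3+R4) = 22.17 × 680/1070 = 14.1 V.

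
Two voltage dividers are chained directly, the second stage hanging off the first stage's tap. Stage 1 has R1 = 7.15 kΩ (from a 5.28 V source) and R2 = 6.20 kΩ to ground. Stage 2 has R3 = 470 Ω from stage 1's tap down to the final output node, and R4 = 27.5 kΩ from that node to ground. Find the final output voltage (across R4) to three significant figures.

Stage 2 presents R3+R4 = 27970 Ω as a load on stage 1's tap.
Stage 1's lower leg becomes R2‖(R3+R4) = 5075 Ω, so V_mid = 5.28 × 5075/12230 = 2.192 V.
Stage 2 is itself unloaded: V_out = V_mid × R4/(R3+R4) = 2.192 × 27500/27970 = 2.16 V.

V_out ≈ 2.16 V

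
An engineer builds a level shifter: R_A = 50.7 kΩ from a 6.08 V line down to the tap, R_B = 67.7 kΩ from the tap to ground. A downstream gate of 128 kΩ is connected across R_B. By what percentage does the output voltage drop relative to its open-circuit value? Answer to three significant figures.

Unloaded V = 6.08 × 67.7/118.4 = 3.476 V.
Loaded: R_B‖R_L = 44.28 kΩ, giving V = 6.08 × 44.28/94.98 = 2.835 V.
Drop = (3.476 − 2.835) / 3.476 = 18.5 %.

18.5 %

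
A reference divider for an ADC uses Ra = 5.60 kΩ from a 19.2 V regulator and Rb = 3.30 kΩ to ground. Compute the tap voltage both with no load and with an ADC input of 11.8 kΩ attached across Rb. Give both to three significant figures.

Open-circuit: V = 19.2 × 3.30/(5.60 + 3.30) = 7.12 V.
With the load, Rb becomes Rb‖R_L = 2.579 kΩ, so V = 19.2 × 2.579/8.179 = 6.05 V.

Unloaded: 7.12 V; loaded: 6.05 V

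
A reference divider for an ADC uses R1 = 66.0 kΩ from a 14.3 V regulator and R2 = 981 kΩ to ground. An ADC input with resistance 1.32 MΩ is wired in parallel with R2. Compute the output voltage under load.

V_out ≈ 12.8 V

The load sits in parallel with R2: R2‖R_L = (981 × 1320) / (981 + 1320) = 562.8 kΩ.
V_out = 14.3 × 562.8 / (66.0 + 562.8) = 14.3 × 562.8/628.8 = 12.8 V.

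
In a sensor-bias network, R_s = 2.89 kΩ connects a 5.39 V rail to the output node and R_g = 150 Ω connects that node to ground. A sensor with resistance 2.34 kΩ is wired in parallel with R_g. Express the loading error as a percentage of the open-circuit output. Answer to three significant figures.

The divider's output (Thévenin) resistance is R_s‖R_g = 142.6 Ω.
Fractional drop under load = R_th/(R_th + R_L) = 142.6 / (142.6 + 2340) = 0.05744.
So the output falls by 5.74 %.

5.74 %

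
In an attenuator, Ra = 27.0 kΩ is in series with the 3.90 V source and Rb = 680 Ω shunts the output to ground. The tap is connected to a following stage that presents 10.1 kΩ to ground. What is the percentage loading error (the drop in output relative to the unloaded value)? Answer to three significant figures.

The divider's output (Thévenin) resistance is Ra‖Rb = 663.3 Ω.
Fractional drop under load = R_th/(R_th + R_L) = 663.3 / (663.3 + 10100) = 0.06163.
So the output falls by 6.16 %.

6.16 %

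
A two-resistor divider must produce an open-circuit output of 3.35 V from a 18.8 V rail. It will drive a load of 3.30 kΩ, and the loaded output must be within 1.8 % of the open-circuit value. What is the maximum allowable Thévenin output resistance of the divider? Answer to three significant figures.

Loading drop = R_th/(R_th + R_L) ≤ 0.0180, so R_th ≤ R_L · ε/(1−ε) = 3.30 kΩ × 0.0180/0.9820 = 60.5 Ω.

R_th ≤ 60.5 Ω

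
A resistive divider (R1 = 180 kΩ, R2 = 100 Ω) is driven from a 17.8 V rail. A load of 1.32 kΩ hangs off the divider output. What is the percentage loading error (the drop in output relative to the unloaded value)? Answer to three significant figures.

7.04 %

The divider's output (Thévenin) resistance is R1‖R2 = 99.94 Ω.
Fractional drop under load = R_th/(R_th + R_L) = 99.94 / (99.94 + 1320) = 0.07039.
So the output falls by 7.04 %.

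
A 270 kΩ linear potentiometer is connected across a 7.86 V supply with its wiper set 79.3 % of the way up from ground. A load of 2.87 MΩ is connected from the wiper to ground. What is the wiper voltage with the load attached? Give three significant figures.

V ≈ 6.14 V

The wiper splits the pot into (1−α)R = 55.89 kΩ above and αR = 214.1 kΩ below.
Lower section ‖ load = 199.2 kΩ.
V_wiper = 7.86 × 199.2/(55.89 + 199.2) = 6.14 V.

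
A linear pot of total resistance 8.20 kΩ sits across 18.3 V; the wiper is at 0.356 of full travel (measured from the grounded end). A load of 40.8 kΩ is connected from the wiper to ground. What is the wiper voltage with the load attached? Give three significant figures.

V ≈ 6.23 V

The wiper splits the pot into (1−α)R = 5.281 kΩ above and αR = 2.919 kΩ below.
Lower section ‖ load = 2.724 kΩ.
V_wiper = 18.3 × 2.724/(5.281 + 2.724) = 6.23 V.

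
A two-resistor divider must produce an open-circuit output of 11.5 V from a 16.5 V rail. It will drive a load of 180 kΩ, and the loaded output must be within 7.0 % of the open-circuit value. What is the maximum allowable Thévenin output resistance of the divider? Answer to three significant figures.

Loading drop = R_th/(R_th + R_L) ≤ 0.0700, so R_th ≤ R_L · ε/(1−ε) = 180 kΩ × 0.0700/0.9300 = 13.5 kΩ.
(Any R1, R2 with R2/(R1+R2) = 0.697 and R1‖R2 ≤ 13.5 kΩ will meet the spec.)

R_th ≤ 13.5 kΩ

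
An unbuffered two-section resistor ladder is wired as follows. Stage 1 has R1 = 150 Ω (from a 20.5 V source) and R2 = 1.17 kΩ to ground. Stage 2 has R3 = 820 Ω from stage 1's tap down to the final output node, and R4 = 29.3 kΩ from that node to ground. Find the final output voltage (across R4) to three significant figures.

V_out ≈ 17.6 V

Stage 2 presents R3+R4 = 30120 Ω as a load on stage 1's tap.
Stage 1's lower leg becomes R2‖(R3+R4) = 1126 Ω, so V_mid = 20.5 × 1126/1276 = 18.09 V.
Stage 2 is itself unloaded: V_out = V_mid × R4/(R3+R4) = 18.09 × 29300/30120 = 17.6 V.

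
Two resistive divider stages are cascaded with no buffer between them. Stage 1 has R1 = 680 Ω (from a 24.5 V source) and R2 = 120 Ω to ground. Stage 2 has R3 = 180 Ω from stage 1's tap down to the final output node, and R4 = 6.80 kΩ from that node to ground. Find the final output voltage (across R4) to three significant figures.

V_out ≈ 3.53 V

Stage 2 presents R3+R4 = 6980 Ω as a load on stage 1's tap.
Stage 1's lower leg becomes R2‖(R3+R4) = 118.0 Ω, so V_mid = 24.5 × 118.0/798.0 = 3.622 V.
Stage 2 is itself unloaded: V_out = V_mid × R4/(R3+R4) = 3.622 × 6800/6980 = 3.53 V.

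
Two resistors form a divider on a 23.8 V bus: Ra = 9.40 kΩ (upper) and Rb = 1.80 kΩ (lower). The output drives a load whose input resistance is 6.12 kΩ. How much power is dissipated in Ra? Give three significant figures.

Total resistance from the source is Ra + (Rb‖R_L) = 10.79 kΩ, so I = 23.8/10.79 kΩ = 2.206 mA.
P = I²·Ra = (2.206 mA)² × 9.40 kΩ = 45.7 mW.

P ≈ 45.7 mW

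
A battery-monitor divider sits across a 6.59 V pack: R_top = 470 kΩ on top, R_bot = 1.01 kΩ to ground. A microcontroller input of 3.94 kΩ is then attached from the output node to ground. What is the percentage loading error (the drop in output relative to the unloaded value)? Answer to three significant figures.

Unloaded V = 6.59 × 1.01/471.0 = 0.01413 V.
Loaded: R_bot‖R_L = 0.8039 kΩ, giving V = 6.59 × 0.8039/470.8 = 0.01125 V.
Drop = (0.01413 − 0.01125) / 0.01413 = 20.4 %.

20.4 %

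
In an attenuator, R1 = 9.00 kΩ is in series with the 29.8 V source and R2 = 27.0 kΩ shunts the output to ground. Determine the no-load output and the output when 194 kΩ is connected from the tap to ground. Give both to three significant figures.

Open-circuit: V = 29.8 × 27.0/(9.00 + 27.0) = 22.4 V.
With the load, R2 becomes R2‖R_L = 23.70 kΩ, so V = 29.8 × 23.70/32.70 = 21.6 V.

Unloaded: 22.4 V; loaded: 21.6 V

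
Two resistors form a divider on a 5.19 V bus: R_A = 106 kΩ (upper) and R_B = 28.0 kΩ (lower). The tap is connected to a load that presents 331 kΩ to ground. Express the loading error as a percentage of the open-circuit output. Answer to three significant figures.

The divider's output (Thévenin) resistance is R_A‖R_B = 22.15 kΩ.
Fractional drop under load = R_th/(R_th + R_L) = 22.15 / (22.15 + 331) = 0.06272.
So the output falls by 6.27 %.

6.27 %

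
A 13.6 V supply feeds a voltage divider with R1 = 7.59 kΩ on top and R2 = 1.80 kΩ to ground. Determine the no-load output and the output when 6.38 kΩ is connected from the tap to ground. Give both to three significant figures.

Open-circuit: V = 13.6 × 1.80/(7.59 + 1.80) = 2.61 V.
With the load, R2 becomes R2‖R_L = 1.404 kΩ, so V = 13.6 × 1.404/8.994 = 2.12 V.

Unloaded: 2.61 V; loaded: 2.12 V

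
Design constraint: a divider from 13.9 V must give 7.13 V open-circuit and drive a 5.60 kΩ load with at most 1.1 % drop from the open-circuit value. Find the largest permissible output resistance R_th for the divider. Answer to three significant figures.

R_th ≤ 62.3 Ω

Loading drop = R_th/(R_th + R_L) ≤ 0.0110, so R_th ≤ R_L · ε/(1−ε) = 5.60 kΩ × 0.0110/0.9890 = 62.3 Ω.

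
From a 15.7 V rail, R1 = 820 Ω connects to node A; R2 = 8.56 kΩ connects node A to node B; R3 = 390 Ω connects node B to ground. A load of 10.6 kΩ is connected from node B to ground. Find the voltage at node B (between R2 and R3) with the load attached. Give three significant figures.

At node B, R3 is in parallel with the load: R3‖R_L = 376.2 Ω.
Below node A the resistance is R2 + (R3‖R_L) = 8936 Ω, so V_A = 15.7 × 8936/9756 = 14.38 V.
Then V_B = V_A × (R3‖R_L)/(R2 + R3‖R_L) = 14.38 × 376.2/8936 = 0.605 V.

V ≈ 0.605 V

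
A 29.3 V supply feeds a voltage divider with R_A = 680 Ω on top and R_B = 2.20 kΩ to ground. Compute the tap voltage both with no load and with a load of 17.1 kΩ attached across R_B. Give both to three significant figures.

Open-circuit: V = 29.3 × 2200/(680 + 2200) = 22.4 V.
With the load, R_B becomes R_B‖R_L = 1949 Ω, so V = 29.3 × 1949/2629 = 21.7 V.

Unloaded: 22.4 V; loaded: 21.7 V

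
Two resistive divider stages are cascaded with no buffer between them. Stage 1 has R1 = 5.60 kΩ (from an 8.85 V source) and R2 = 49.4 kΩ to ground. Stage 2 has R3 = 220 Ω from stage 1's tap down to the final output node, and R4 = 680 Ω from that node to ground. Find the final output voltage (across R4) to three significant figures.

V_out ≈ 0.912 V

Stage 2 presents R3+R4 = 900.0 Ω as a load on stage 1's tap.
Stage 1's lower leg becomes R2‖(R3+R4) = 883.9 Ω, so V_mid = 8.85 × 883.9/6484 = 1.206 V.
Stage 2 is itself unloaded: V_out = V_mid × R4/(R3+R4) = 1.206 × 680/900.0 = 0.912 V.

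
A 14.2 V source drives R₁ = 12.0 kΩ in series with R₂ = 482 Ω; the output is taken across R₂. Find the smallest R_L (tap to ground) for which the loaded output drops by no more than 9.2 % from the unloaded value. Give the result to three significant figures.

R_L(min) ≈ 4.57 kΩ

Output resistance R_th = R₁‖R₂ = (12000 × 482)/12480 = 463.4 Ω.
The fractional drop is R_th/(R_th + R_L); requiring this ≤ 0.0920 gives R_L ≥ R_th(1/0.0920 − 1) = 463.4 × 9.870 = 4.57 kΩ.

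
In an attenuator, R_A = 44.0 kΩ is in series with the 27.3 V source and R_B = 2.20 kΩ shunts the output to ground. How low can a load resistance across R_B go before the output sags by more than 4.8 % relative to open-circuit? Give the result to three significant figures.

R_L(min) ≈ 41.6 kΩ

Output resistance R_th = R_A‖R_B = (44.0 × 2.20)/46.20 = 2.095 kΩ.
The fractional drop is R_th/(R_th + R_L); requiring this ≤ 0.0480 gives R_L ≥ R_th(1/0.0480 − 1) = 2.095 × 19.83 = 41.6 kΩ.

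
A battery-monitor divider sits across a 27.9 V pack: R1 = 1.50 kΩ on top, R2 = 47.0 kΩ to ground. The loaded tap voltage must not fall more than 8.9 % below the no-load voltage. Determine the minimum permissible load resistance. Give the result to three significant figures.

R_L(min) ≈ 14.9 kΩ

Output resistance R_th = R1‖R2 = (1.50 × 47.0)/48.50 = 1.454 kΩ.
The fractional drop is R_th/(R_th + R_L); requiring this ≤ 0.0890 gives R_L ≥ R_th(1/0.0890 − 1) = 1.454 × 10.24 = 14.9 kΩ.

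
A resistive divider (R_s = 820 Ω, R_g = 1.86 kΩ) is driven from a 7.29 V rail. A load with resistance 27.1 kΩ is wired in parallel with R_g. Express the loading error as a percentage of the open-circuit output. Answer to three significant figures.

The divider's output (Thévenin) resistance is R_s‖R_g = 569.1 Ω.
Fractional drop under load = R_th/(R_th + R_L) = 569.1 / (569.1 + 27100) = 0.02057.
So the output falls by 2.06 %.

2.06 %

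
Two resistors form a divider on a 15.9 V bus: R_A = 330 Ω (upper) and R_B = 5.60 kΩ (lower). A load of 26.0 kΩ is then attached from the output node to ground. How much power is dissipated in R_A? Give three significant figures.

P ≈ 3.42 mW

Total resistance from the source is R_A + (R_B‖R_L) = 4938 Ω, so I = 15.9/4938 Ω = 3.220 mA.
P = I²·R_A = (3.220 mA)² × 330 Ω = 3.42 mW.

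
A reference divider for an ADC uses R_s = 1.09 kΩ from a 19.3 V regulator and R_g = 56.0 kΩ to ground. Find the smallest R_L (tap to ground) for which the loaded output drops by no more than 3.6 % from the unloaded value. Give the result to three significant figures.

R_L(min) ≈ 28.6 kΩ

Output resistance R_th = R_s‖R_g = (1.09 × 56.0)/57.09 = 1.069 kΩ.
The fractional drop is R_th/(R_th + R_L); requiring this ≤ 0.0360 gives R_L ≥ R_th(1/0.0360 − 1) = 1.069 × 26.78 = 28.6 kΩ.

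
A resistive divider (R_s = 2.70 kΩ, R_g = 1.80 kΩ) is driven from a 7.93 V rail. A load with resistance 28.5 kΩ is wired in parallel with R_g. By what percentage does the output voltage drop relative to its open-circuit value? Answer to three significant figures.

3.65 %

The divider's output (Thévenin) resistance is R_s‖R_g = 1.080 kΩ.
Fractional drop under load = R_th/(R_th + R_L) = 1.080 / (1.080 + 28.5) = 0.03651.
So the output falls by 3.65 %.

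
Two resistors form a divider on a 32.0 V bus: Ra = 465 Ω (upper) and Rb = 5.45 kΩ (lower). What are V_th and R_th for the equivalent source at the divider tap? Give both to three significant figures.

V_th = 29.5 V, R_th = 428 Ω

V_th is the open-circuit tap voltage: 32.0 × 5450/(465 + 5450) = 29.5 V.
With the supply zeroed, Ra and Rb appear in parallel from the tap: R_th = Ra‖Rb = (465 × 5450)/5915 = 428 Ω.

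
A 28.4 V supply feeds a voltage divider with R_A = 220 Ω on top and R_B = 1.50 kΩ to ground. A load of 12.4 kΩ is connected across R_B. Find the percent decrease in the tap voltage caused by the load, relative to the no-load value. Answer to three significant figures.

1.52 %

The divider's output (Thévenin) resistance is R_A‖R_B = 191.9 Ω.
Fractional drop under load = R_th/(R_th + R_L) = 191.9 / (191.9 + 12400) = 0.01524.
So the output falls by 1.52 %.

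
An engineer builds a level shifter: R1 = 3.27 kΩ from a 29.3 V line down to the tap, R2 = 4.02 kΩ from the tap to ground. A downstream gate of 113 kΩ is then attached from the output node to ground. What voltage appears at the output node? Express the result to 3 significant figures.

V_out ≈ 15.9 V

The load sits in parallel with R2: R2‖R_L = (4.02 × 113) / (4.02 + 113) = 3.882 kΩ.
V_out = 29.3 × 3.882 / (3.27 + 3.882) = 29.3 × 3.882/7.152 = 15.9 V.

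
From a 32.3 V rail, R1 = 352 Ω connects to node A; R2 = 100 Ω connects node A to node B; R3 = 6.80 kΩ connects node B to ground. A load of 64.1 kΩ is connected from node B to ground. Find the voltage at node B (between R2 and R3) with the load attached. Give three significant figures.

V ≈ 30.1 V

At node B, R3 is in parallel with the load: R3‖R_L = 6148 Ω.
Below node A the resistance is R2 + (R3‖R_L) = 6248 Ω, so V_A = 32.3 × 6248/6600 = 30.58 V.
Then V_B = V_A × (R3‖R_L)/(R2 + R3‖R_L) = 30.58 × 6148/6248 = 30.1 V.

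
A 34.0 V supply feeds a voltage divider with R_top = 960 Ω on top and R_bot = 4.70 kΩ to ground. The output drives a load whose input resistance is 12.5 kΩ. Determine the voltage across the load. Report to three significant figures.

V_out ≈ 26.5 V

The load sits in parallel with R_bot: R_bot‖R_L = (4700 × 12500) / (4700 + 12500) = 3416 Ω.
V_out = 34.0 × 3416 / (960 + 3416) = 34.0 × 3416/4376 = 26.5 V.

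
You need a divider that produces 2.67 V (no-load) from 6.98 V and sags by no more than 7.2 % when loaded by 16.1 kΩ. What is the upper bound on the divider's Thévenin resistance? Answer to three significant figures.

Loading drop = R_th/(R_th + R_L) ≤ 0.0720, so R_th ≤ R_L · ε/(1−ε) = 16.1 kΩ × 0.0720/0.9280 = 1.25 kΩ.
(Any R1, R2 with R2/(R1+R2) = 0.383 and R1‖R2 ≤ 1.25 kΩ will meet the spec.)

R_th ≤ 1.25 kΩ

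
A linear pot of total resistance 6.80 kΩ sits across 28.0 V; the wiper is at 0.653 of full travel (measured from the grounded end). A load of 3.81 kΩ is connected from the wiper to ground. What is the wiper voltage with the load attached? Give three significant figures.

The wiper splits the pot into (1−α)R = 2.360 kΩ above and αR = 4.440 kΩ below.
Lower section ‖ load = 2.051 kΩ.
V_wiper = 28.0 × 2.051/(2.360 + 2.051) = 13.0 V.

V ≈ 13.0 V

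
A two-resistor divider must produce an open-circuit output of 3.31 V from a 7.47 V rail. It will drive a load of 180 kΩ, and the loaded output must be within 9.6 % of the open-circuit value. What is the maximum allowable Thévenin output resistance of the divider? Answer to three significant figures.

Loading drop = R_th/(R_th + R_L) ≤ 0.0960, so R_th ≤ R_L · ε/(1−ε) = 180 kΩ × 0.0960/0.9040 = 19.1 kΩ.

R_th ≤ 19.1 kΩ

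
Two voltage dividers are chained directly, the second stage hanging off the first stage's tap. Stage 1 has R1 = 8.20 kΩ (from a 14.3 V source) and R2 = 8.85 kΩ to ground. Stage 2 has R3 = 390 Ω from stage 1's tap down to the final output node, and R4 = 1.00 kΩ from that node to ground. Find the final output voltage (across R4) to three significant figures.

V_out ≈ 1.31 V

Stage 2 presents R3+R4 = 1390 Ω as a load on stage 1's tap.
Stage 1's lower leg becomes R2‖(R3+R4) = 1201 Ω, so V_mid = 14.3 × 1201/9401 = 1.827 V.
Stage 2 is itself unloaded: V_out = V_mid × R4/(R3+R4) = 1.827 × 1000/1390 = 1.31 V.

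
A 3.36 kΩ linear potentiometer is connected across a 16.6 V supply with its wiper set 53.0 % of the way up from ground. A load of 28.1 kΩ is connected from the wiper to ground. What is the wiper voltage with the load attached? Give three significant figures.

The wiper splits the pot into (1−α)R = 1.579 kΩ above and αR = 1.781 kΩ below.
Lower section ‖ load = 1.675 kΩ.
V_wiper = 16.6 × 1.675/(1.579 + 1.675) = 8.54 V.

V ≈ 8.54 V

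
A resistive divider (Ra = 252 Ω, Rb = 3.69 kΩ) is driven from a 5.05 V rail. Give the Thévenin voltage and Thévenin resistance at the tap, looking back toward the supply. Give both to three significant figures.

V_th is the open-circuit tap voltage: 5.05 × 3690/(252 + 3690) = 4.73 V.
With the supply zeroed, Ra and Rb appear in parallel from the tap: R_th = Ra‖Rb = (252 × 3690)/3942 = 236 Ω.

V_th = 4.73 V, R_th = 236 Ω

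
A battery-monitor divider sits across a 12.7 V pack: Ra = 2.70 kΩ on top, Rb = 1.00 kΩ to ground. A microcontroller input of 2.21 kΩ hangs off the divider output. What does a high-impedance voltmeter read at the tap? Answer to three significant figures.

V_out ≈ 2.58 V

The load sits in parallel with Rb: Rb‖R_L = (1.00 × 2.21) / (1.00 + 2.21) = 0.6885 kΩ.
V_out = 12.7 × 0.6885 / (2.70 + 0.6885) = 12.7 × 0.6885/3.388 = 2.58 V.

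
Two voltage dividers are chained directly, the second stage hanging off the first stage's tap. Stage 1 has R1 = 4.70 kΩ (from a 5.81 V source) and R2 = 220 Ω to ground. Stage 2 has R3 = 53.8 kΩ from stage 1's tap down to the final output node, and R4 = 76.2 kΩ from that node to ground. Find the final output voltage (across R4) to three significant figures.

Stage 2 presents R3+R4 = 130000 Ω as a load on stage 1's tap.
Stage 1's lower leg becomes R2‖(R3+R4) = 219.6 Ω, so V_mid = 5.81 × 219.6/4920 = 0.2594 V.
Stage 2 is itself unloaded: V_out = V_mid × R4/(R3+R4) = 0.2594 × 76200/130000 = 0.152 V.

V_out ≈ 0.152 V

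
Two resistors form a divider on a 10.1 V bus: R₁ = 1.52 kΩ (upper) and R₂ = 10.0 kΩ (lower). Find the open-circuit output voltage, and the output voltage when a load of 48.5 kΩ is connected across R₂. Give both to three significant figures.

Open-circuit: V = 10.1 × 10.0/(1.52 + 10.0) = 8.77 V.
With the load, R₂ becomes R₂‖R_L = 8.291 kΩ, so V = 10.1 × 8.291/9.811 = 8.54 V.

Unloaded: 8.77 V; loaded: 8.54 V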